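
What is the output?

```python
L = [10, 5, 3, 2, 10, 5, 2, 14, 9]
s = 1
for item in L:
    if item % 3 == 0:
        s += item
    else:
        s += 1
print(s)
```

item=10: not %3==0, s = 1+1 = 2
item=5: not %3==0, s = 2+1 = 3
item=3: %3==0, s = 3+3 = 6
item=2: not %3==0, s = 6+1 = 7
item=10: not %3==0, s = 7+1 = 8
item=5: not %3==0, s = 8+1 = 9
item=2: not %3==0, s = 9+1 = 10
item=14: not %3==0, s = 10+1 = 11
item=9: %3==0, s = 11+9 = 20

20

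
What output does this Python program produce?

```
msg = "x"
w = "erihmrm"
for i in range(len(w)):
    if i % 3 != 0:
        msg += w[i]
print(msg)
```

xrimr

i=0: skip
i=1: add 'r' → 'xr'
i=2: add 'i' → 'xri'
i=3: skip
i=4: add 'm' → 'xrim'
i=5: add 'r' → 'xrimr'
i=6: skip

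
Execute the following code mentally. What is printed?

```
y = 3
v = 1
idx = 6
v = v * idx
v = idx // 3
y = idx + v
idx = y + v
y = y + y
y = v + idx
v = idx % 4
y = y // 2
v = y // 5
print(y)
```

v = 1*6 = 6
v = 6//3 = 2
y = 6+2 = 8
idx = 8+2 = 10
y = 8+8 = 16
y = 2+10 = 12
v = 10%4 = 2
y = 12//2 = 6
v = 6//5 = 1

6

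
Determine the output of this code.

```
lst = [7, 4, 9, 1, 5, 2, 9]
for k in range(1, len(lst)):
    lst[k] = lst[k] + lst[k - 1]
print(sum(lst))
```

150

k=1: lst[1] = 4+7 = 11 → [7, 11, 9, 1, 5, 2, 9]
k=2: lst[2] = 9+11 = 20 → [7, 11, 20, 1, 5, 2, 9]
k=3: lst[3] = 1+20 = 21 → [7, 11, 20, 21, 5, 2, 9]
k=4: lst[4] = 5+21 = 26 → [7, 11, 20, 21, 26, 2, 9]
k=5: lst[5] = 2+26 = 28 → [7, 11, 20, 21, 26, 28, 9]
k=6: lst[6] = 9+28 = 37 → [7, 11, 20, 21, 26, 28, 37]
sum = 150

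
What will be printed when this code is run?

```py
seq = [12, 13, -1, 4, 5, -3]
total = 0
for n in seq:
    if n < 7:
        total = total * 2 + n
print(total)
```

15

n=12: not <7
n=13: not <7
n=-1: <7, total = 0*2+(-1) = -1
n=4: <7, total = (-1)*2+4 = 2
n=5: <7, total = 2*2+5 = 9
n=-3: <7, total = 9*2+(-3) = 15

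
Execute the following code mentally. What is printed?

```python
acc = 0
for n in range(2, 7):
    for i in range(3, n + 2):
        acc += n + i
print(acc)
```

135

n=2,i=3: acc = 0+5 = 5
n=3,i=3: acc = 5+6 = 11
n=3,i=4: acc = 11+7 = 18
n=4,i=3: acc = 18+7 = 25
n=4,i=4: acc = 25+8 = 33
n=4,i=5: acc = 33+9 = 42
n=5,i=3: acc = 42+8 = 50
n=5,i=4: acc = 50+9 = 59
n=5,i=5: acc = 59+10 = 69
n=5,i=6: acc = 69+11 = 80
n=6,i=3: acc = 80+9 = 89
n=6,i=4: acc = 89+10 = 99
n=6,i=5: acc = 99+11 = 110
n=6,i=6: acc = 110+12 = 122
n=6,i=7: acc = 122+13 = 135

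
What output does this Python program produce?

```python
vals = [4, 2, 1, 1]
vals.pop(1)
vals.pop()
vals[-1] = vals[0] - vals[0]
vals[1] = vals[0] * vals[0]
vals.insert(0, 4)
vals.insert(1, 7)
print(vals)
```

[4, 7, 4, 16]

pop(1) removes 2 → [4, 1, 1]
pop() removes 1 → [4, 1]
vals[-1] = vals[0]-vals[0] = 4-4 = 0 → [4, 0]
vals[1] = vals[0]*vals[0] = 4*4 = 16 → [4, 16]
insert 4 at 0 → [4, 4, 16]
insert 7 at 1 → [4, 7, 4, 16]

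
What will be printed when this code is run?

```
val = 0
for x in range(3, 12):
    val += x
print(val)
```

63

x=3: val = 0+3 = 3
x=4: val = 3+4 = 7
x=5: val = 7+5 = 12
x=6: val = 12+6 = 18
x=7: val = 18+7 = 25
x=8: val = 25+8 = 33
x=9: val = 33+9 = 42
x=10: val = 42+10 = 52
x=11: val = 52+11 = 63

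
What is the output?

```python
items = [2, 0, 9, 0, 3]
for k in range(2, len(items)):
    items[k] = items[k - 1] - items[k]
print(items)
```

[2, 0, -9, -9, -12]

k=2: items[2] = 0-9 = -9 → [2, 0, -9, 0, 3]
k=3: items[3] = (-9)-0 = -9 → [2, 0, -9, -9, 3]
k=4: items[4] = (-9)-3 = -12 → [2, 0, -9, -9, -12]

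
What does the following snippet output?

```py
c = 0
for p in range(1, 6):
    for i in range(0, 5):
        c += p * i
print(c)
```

150

p=1,i=0: c = 0+0 = 0
p=1,i=1: c = 0+1 = 1
p=1,i=2: c = 1+2 = 3
p=1,i=3: c = 3+3 = 6
p=1,i=4: c = 6+4 = 10
p=2,i=0: c = 10+0 = 10
p=2,i=1: c = 10+2 = 12
p=2,i=2: c = 12+4 = 16
p=2,i=3: c = 16+6 = 22
p=2,i=4: c = 22+8 = 30
p=3,i=0: c = 30+0 = 30
p=3,i=1: c = 30+3 = 33
p=3,i=2: c = 33+6 = 39
p=3,i=3: c = 39+9 = 48
p=3,i=4: c = 48+12 = 60
p=4,i=0: c = 60+0 = 60
p=4,i=1: c = 60+4 = 64
p=4,i=2: c = 64+8 = 72
p=4,i=3: c = 72+12 = 84
p=4,i=4: c = 84+16 = 100
p=5,i=0: c = 100+0 = 100
p=5,i=1: c = 100+5 = 105
p=5,i=2: c = 105+10 = 115
p=5,i=3: c = 115+15 = 130
p=5,i=4: c = 130+20 = 150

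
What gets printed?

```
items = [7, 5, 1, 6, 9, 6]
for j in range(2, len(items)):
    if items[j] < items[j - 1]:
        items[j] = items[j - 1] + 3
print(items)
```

j=2: 1<5, items[2] = 5+3 = 8 → [7, 5, 8, 6, 9, 6]
j=3: 6<8, items[3] = 8+3 = 11 → [7, 5, 8, 11, 9, 6]
j=4: 9<11, items[4] = 11+3 = 14 → [7, 5, 8, 11, 14, 6]
j=5: 6<14, items[5] = 14+3 = 17 → [7, 5, 8, 11, 14, 17]

[7, 5, 8, 11, 14, 17]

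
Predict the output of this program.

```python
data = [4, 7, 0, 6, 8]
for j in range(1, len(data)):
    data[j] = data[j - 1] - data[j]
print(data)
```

[4, -3, -3, -9, -17]

j=1: data[1] = 4-7 = -3 → [4, -3, 0, 6, 8]
j=2: data[2] = (-3)-0 = -3 → [4, -3, -3, 6, 8]
j=3: data[3] = (-3)-6 = -9 → [4, -3, -3, -9, 8]
j=4: data[4] = (-9)-8 = -17 → [4, -3, -3, -9, -17]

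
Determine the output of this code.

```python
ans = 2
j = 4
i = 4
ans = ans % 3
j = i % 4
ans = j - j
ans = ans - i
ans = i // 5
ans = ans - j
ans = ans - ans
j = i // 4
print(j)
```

ans = 2%3 = 2
j = 4%4 = 0
ans = 0-0 = 0
ans = 0-4 = -4
ans = 4//5 = 0
ans = 0-0 = 0
ans = 0-0 = 0
j = 4//4 = 1

1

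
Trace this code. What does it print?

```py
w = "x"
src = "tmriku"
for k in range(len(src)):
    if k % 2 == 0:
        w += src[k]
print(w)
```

xtrk

k=0: add 't' → 'xt'
k=1: skip
k=2: add 'r' → 'xtr'
k=3: skip
k=4: add 'k' → 'xtrk'
k=5: skip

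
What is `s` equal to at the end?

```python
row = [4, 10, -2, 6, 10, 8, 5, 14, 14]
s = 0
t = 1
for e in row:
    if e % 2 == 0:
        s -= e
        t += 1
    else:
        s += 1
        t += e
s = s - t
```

e=4: even, s = 0-4 = -4; t=2
e=10: even, s = (-4)-10 = -14; t=3
e=-2: even, s = (-14)-(-2) = -12; t=4
e=6: even, s = (-12)-6 = -18; t=5
e=10: even, s = (-18)-10 = -28; t=6
e=8: even, s = (-28)-8 = -36; t=7
e=5: not even, s = (-36)+1 = -35; t=12
e=14: even, s = (-35)-14 = -49; t=13
e=14: even, s = (-49)-14 = -63; t=14
s-t = (-63)-14 = -77

-77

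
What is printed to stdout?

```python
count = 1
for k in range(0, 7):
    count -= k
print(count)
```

-20

k=0: count = 1-0 = 1
k=1: count = 1-1 = 0
k=2: count = 0-2 = -2
k=3: count = (-2)-3 = -5
k=4: count = (-5)-4 = -9
k=5: count = (-9)-5 = -14
k=6: count = (-14)-6 = -20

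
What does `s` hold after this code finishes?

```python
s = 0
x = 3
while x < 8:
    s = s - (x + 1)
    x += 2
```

-18

x=3: s = 0-4 = -4
x=5: s = (-4)-6 = -10
x=7: s = (-10)-8 = -18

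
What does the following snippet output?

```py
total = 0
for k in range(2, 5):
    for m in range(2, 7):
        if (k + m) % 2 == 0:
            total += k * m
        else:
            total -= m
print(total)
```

68

k=2,m=2: even sum, total = 0+4 = 4
k=2,m=3: odd sum, total = 4-3 = 1
k=2,m=4: even sum, total = 1+8 = 9
k=2,m=5: odd sum, total = 9-5 = 4
k=2,m=6: even sum, total = 4+12 = 16
k=3,m=2: odd sum, total = 16-2 = 14
k=3,m=3: even sum, total = 14+9 = 23
k=3,m=4: odd sum, total = 23-4 = 19
k=3,m=5: even sum, total = 19+15 = 34
k=3,m=6: odd sum, total = 34-6 = 28
k=4,m=2: even sum, total = 28+8 = 36
k=4,m=3: odd sum, total = 36-3 = 33
k=4,m=4: even sum, total = 33+16 = 49
k=4,m=5: odd sum, total = 49-5 = 44
k=4,m=6: even sum, total = 44+24 = 68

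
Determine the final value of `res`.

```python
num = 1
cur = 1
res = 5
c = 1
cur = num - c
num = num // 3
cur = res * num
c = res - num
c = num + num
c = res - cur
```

5

cur = 1-1 = 0
num = 1//3 = 0
cur = 5*0 = 0
c = 5-0 = 5
c = 0+0 = 0
c = 5-0 = 5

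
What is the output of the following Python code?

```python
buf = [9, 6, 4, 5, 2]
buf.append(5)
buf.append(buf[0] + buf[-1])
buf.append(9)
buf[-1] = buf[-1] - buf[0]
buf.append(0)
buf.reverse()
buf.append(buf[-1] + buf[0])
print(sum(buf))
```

54

append 5 → [9, 6, 4, 5, 2, 5]
append buf[0]+buf[-1] = 9+5 = 14 → [9, 6, 4, 5, 2, 5, 14]
append 9 → [9, 6, 4, 5, 2, 5, 14, 9]
buf[-1] = buf[-1]-buf[0] = 9-9 = 0 → [9, 6, 4, 5, 2, 5, 14, 0]
append 0 → [9, 6, 4, 5, 2, 5, 14, 0, 0]
reverse → [0, 0, 14, 5, 2, 5, 4, 6, 9]
append buf[-1]+buf[0] = 9+0 = 9 → [0, 0, 14, 5, 2, 5, 4, 6, 9, 9]
sum = 54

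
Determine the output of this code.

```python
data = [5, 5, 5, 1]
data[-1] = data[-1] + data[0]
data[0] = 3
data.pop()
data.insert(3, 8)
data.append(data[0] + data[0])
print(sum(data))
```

27

data[-1] = data[-1]+data[0] = 1+5 = 6 → [5, 5, 5, 6]
data[0] = 3 → [3, 5, 5, 6]
pop() removes 6 → [3, 5, 5]
insert 8 at 3 → [3, 5, 5, 8]
append data[0]+data[0] = 3+3 = 6 → [3, 5, 5, 8, 6]
sum = 27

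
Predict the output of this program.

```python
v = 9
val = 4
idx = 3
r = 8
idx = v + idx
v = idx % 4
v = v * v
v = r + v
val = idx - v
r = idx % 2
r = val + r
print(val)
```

idx = 9+3 = 12
v = 12%4 = 0
v = 0*0 = 0
v = 8+0 = 8
val = 12-8 = 4
r = 12%2 = 0
r = 4+0 = 4

4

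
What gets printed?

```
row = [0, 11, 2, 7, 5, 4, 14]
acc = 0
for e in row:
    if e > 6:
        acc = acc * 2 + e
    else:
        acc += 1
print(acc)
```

e=0: not >6, acc = 0+1 = 1
e=11: >6, acc = 1*2+11 = 13
e=2: not >6, acc = 13+1 = 14
e=7: >6, acc = 14*2+7 = 35
e=5: not >6, acc = 35+1 = 36
e=4: not >6, acc = 36+1 = 37
e=14: >6, acc = 37*2+14 = 88

88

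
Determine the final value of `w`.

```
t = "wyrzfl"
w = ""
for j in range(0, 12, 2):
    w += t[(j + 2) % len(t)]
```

'rfwrfw'

j=0: add t[2]='r' → 'r'
j=2: add t[4]='f' → 'rf'
j=4: add t[0]='w' → 'rfw'
j=6: add t[2]='r' → 'rfwr'
j=8: add t[4]='f' → 'rfwrf'
j=10: add t[0]='w' → 'rfwrfw'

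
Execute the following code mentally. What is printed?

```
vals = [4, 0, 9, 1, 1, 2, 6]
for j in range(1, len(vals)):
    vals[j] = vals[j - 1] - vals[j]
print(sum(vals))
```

j=1: vals[1] = 4-0 = 4 → [4, 4, 9, 1, 1, 2, 6]
j=2: vals[2] = 4-9 = -5 → [4, 4, -5, 1, 1, 2, 6]
j=3: vals[3] = (-5)-1 = -6 → [4, 4, -5, -6, 1, 2, 6]
j=4: vals[4] = (-6)-1 = -7 → [4, 4, -5, -6, -7, 2, 6]
j=5: vals[5] = (-7)-2 = -9 → [4, 4, -5, -6, -7, -9, 6]
j=6: vals[6] = (-9)-6 = -15 → [4, 4, -5, -6, -7, -9, -15]
sum = -34

-34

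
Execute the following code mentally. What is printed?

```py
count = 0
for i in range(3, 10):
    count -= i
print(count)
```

-42

i=3: count = 0-3 = -3
i=4: count = (-3)-4 = -7
i=5: count = (-7)-5 = -12
i=6: count = (-12)-6 = -18
i=7: count = (-18)-7 = -25
i=8: count = (-25)-8 = -33
i=9: count = (-33)-9 = -42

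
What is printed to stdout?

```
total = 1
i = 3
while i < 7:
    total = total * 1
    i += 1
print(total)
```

i=3: total = 1*1 = 1
i=4: total = 1*1 = 1
i=5: total = 1*1 = 1
i=6: total = 1*1 = 1

1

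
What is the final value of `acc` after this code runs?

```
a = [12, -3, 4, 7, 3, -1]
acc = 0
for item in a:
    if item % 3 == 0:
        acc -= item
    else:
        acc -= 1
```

item=12: %3==0, acc = 0-12 = -12
item=-3: %3==0, acc = (-12)-(-3) = -9
item=4: not %3==0, acc = (-9)-1 = -10
item=7: not %3==0, acc = (-10)-1 = -11
item=3: %3==0, acc = (-11)-3 = -14
item=-1: not %3==0, acc = (-14)-1 = -15

-15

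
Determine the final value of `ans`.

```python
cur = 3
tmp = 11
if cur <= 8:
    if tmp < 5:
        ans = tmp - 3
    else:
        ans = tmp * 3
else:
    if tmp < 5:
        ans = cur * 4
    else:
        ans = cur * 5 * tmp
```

33

cur=3, tmp=11
cur <= 8 is True; tmp < 5 is False
→ ans = tmp * 3 = 33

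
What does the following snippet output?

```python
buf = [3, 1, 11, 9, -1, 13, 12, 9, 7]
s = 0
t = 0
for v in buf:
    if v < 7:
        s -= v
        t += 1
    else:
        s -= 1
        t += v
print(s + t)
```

v=3: <7, s = 0-3 = -3; t=1
v=1: <7, s = (-3)-1 = -4; t=2
v=11: not <7, s = (-4)-1 = -5; t=13
v=9: not <7, s = (-5)-1 = -6; t=22
v=-1: <7, s = (-6)-(-1) = -5; t=23
v=13: not <7, s = (-5)-1 = -6; t=36
v=12: not <7, s = (-6)-1 = -7; t=48
v=9: not <7, s = (-7)-1 = -8; t=57
v=7: not <7, s = (-8)-1 = -9; t=64
s+t = (-9)+64 = 55

55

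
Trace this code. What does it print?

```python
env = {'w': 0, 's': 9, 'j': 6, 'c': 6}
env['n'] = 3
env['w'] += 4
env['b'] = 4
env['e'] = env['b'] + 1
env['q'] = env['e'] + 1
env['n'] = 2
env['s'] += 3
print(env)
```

env['n'] = 3 → {'w': 0, 's': 9, 'j': 6, 'c': 6, 'n': 3}
env['w'] = 0+4 = 4 → {'w': 4, 's': 9, 'j': 6, 'c': 6, 'n': 3}
env['b'] = 4 → {'w': 4, 's': 9, 'j': 6, 'c': 6, 'n': 3, 'b': 4}
env['e'] = env['b']+1 = 5 → {'w': 4, 's': 9, 'j': 6, 'c': 6, 'n': 3, 'b': 4, 'e': 5}
env['q'] = env['e']+1 = 6 → {'w': 4, 's': 9, 'j': 6, 'c': 6, 'n': 3, 'b': 4, 'e': 5, 'q': 6}
env['n'] = 2 → {'w': 4, 's': 9, 'j': 6, 'c': 6, 'n': 2, 'b': 4, 'e': 5, 'q': 6}
env['s'] = 9+3 = 12 → {'w': 4, 's': 12, 'j': 6, 'c': 6, 'n': 2, 'b': 4, 'e': 5, 'q': 6}

{'w': 4, 's': 12, 'j': 6, 'c': 6, 'n': 2, 'b': 4, 'e': 5, 'q': 6}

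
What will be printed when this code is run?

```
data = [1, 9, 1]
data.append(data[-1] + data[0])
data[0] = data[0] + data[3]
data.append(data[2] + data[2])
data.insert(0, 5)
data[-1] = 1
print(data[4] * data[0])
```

10

append data[-1]+data[0] = 1+1 = 2 → [1, 9, 1, 2]
data[0] = data[0]+data[3] = 1+2 = 3 → [3, 9, 1, 2]
append data[2]+data[2] = 1+1 = 2 → [3, 9, 1, 2, 2]
insert 5 at 0 → [5, 3, 9, 1, 2, 2]
data[-1] = 1 → [5, 3, 9, 1, 2, 1]
data[4]*data[0] = 2*5 = 10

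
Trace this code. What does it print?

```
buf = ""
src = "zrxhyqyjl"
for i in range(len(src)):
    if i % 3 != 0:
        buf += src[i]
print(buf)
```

rxyqjl

i=0: skip
i=1: add 'r' → 'r'
i=2: add 'x' → 'rx'
i=3: skip
i=4: add 'y' → 'rxy'
i=5: add 'q' → 'rxyq'
i=6: skip
i=7: add 'j' → 'rxyqj'
i=8: add 'l' → 'rxyqjl'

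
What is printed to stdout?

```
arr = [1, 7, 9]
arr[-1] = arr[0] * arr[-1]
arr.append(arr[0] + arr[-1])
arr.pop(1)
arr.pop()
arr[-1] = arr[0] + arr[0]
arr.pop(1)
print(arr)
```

arr[-1] = arr[0]*arr[-1] = 1*9 = 9 → [1, 7, 9]
append arr[0]+arr[-1] = 1+9 = 10 → [1, 7, 9, 10]
pop(1) removes 7 → [1, 9, 10]
pop() removes 10 → [1, 9]
arr[-1] = arr[0]+arr[0] = 1+1 = 2 → [1, 2]
pop(1) removes 2 → [1]

[1]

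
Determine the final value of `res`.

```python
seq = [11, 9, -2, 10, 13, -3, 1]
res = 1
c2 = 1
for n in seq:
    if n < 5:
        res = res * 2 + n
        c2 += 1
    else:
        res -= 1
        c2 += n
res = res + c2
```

18

n=11: not <5, res = 1-1 = 0; c2=12
n=9: not <5, res = 0-1 = -1; c2=21
n=-2: <5, res = (-1)*2+(-2) = -4; c2=22
n=10: not <5, res = (-4)-1 = -5; c2=32
n=13: not <5, res = (-5)-1 = -6; c2=45
n=-3: <5, res = (-6)*2+(-3) = -15; c2=46
n=1: <5, res = (-15)*2+1 = -29; c2=47
res+c2 = (-29)+47 = 18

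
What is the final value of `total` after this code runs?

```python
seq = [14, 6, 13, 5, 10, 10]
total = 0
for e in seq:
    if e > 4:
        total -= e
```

-58

e=14: >4, total = 0-14 = -14
e=6: >4, total = (-14)-6 = -20
e=13: >4, total = (-20)-13 = -33
e=5: >4, total = (-33)-5 = -38
e=10: >4, total = (-38)-10 = -48
e=10: >4, total = (-48)-10 = -58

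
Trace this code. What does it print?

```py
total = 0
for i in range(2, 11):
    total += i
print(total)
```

54

i=2: total = 0+2 = 2
i=3: total = 2+3 = 5
i=4: total = 5+4 = 9
i=5: total = 9+5 = 14
i=6: total = 14+6 = 20
i=7: total = 20+7 = 27
i=8: total = 27+8 = 35
i=9: total = 35+9 = 44
i=10: total = 44+10 = 54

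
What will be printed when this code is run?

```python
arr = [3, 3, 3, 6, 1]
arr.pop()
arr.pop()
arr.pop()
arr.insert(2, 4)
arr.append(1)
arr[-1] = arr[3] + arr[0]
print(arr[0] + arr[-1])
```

pop() removes 1 → [3, 3, 3, 6]
pop() removes 6 → [3, 3, 3]
pop() removes 3 → [3, 3]
insert 4 at 2 → [3, 3, 4]
append 1 → [3, 3, 4, 1]
arr[-1] = arr[3]+arr[0] = 1+3 = 4 → [3, 3, 4, 4]
arr[0]+arr[-1] = 3+4 = 7

7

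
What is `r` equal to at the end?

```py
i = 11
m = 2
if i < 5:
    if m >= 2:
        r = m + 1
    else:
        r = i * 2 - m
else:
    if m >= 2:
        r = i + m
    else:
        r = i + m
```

13

i=11, m=2
i < 5 is False; m >= 2 is True
→ r = i + m = 13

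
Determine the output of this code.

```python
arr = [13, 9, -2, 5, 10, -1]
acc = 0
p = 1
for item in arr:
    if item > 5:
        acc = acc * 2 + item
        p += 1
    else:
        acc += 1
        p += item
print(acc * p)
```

510

item=13: >5, acc = 0*2+13 = 13; p=2
item=9: >5, acc = 13*2+9 = 35; p=3
item=-2: not >5, acc = 35+1 = 36; p=1
item=5: not >5, acc = 36+1 = 37; p=6
item=10: >5, acc = 37*2+10 = 84; p=7
item=-1: not >5, acc = 84+1 = 85; p=6
acc*p = 85*6 = 510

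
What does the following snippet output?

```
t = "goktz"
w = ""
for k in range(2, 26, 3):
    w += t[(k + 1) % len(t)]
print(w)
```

tozkgtoz

k=2: add t[3]='t' → 't'
k=5: add t[1]='o' → 'to'
k=8: add t[4]='z' → 'toz'
k=11: add t[2]='k' → 'tozk'
k=14: add t[0]='g' → 'tozkg'
k=17: add t[3]='t' → 'tozkgt'
k=20: add t[1]='o' → 'tozkgto'
k=23: add t[4]='z' → 'tozkgtoz'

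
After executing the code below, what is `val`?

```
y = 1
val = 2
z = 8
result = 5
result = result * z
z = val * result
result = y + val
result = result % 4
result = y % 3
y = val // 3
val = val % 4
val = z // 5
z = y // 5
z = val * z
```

result = 5*8 = 40
z = 2*40 = 80
result = 1+2 = 3
result = 3%4 = 3
result = 1%3 = 1
y = 2//3 = 0
val = 2%4 = 2
val = 80//5 = 16
z = 0//5 = 0
z = 16*0 = 0

16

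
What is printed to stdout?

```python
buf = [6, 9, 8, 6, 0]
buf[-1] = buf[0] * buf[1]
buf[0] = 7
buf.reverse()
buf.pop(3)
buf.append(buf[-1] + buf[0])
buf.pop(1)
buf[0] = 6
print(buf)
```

[6, 8, 7, 61]

buf[-1] = buf[0]*buf[1] = 6*9 = 54 → [6, 9, 8, 6, 54]
buf[0] = 7 → [7, 9, 8, 6, 54]
reverse → [54, 6, 8, 9, 7]
pop(3) removes 9 → [54, 6, 8, 7]
append buf[-1]+buf[0] = 7+54 = 61 → [54, 6, 8, 7, 61]
pop(1) removes 6 → [54, 8, 7, 61]
buf[0] = 6 → [6, 8, 7, 61]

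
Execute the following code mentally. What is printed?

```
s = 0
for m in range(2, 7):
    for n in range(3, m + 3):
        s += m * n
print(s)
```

m=2,n=3: s = 0+6 = 6
m=2,n=4: s = 6+8 = 14
m=3,n=3: s = 14+9 = 23
m=3,n=4: s = 23+12 = 35
m=3,n=5: s = 35+15 = 50
m=4,n=3: s = 50+12 = 62
m=4,n=4: s = 62+16 = 78
m=4,n=5: s = 78+20 = 98
m=4,n=6: s = 98+24 = 122
m=5,n=3: s = 122+15 = 137
m=5,n=4: s = 137+20 = 157
m=5,n=5: s = 157+25 = 182
m=5,n=6: s = 182+30 = 212
m=5,n=7: s = 212+35 = 247
m=6,n=3: s = 247+18 = 265
m=6,n=4: s = 265+24 = 289
m=6,n=5: s = 289+30 = 319
m=6,n=6: s = 319+36 = 355
m=6,n=7: s = 355+42 = 397
m=6,n=8: s = 397+48 = 445

445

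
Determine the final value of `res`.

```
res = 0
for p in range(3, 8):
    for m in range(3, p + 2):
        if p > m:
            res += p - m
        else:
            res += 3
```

p=3,m=3: not 3>3, res = 0+3 = 3
p=3,m=4: not 3>4, res = 3+3 = 6
p=4,m=3: 4>3, res = 6+1 = 7
p=4,m=4: not 4>4, res = 7+3 = 10
p=4,m=5: not 4>5, res = 10+3 = 13
p=5,m=3: 5>3, res = 13+2 = 15
p=5,m=4: 5>4, res = 15+1 = 16
p=5,m=5: not 5>5, res = 16+3 = 19
p=5,m=6: not 5>6, res = 19+3 = 22
p=6,m=3: 6>3, res = 22+3 = 25
p=6,m=4: 6>4, res = 25+2 = 27
p=6,m=5: 6>5, res = 27+1 = 28
p=6,m=6: not 6>6, res = 28+3 = 31
p=6,m=7: not 6>7, res = 31+3 = 34
p=7,m=3: 7>3, res = 34+4 = 38
p=7,m=4: 7>4, res = 38+3 = 41
p=7,m=5: 7>5, res = 41+2 = 43
p=7,m=6: 7>6, res = 43+1 = 44
p=7,m=7: not 7>7, res = 44+3 = 47
p=7,m=8: not 7>8, res = 47+3 = 50

50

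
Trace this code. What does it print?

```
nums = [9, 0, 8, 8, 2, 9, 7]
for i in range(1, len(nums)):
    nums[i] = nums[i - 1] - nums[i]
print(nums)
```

[9, 9, 1, -7, -9, -18, -25]

i=1: nums[1] = 9-0 = 9 → [9, 9, 8, 8, 2, 9, 7]
i=2: nums[2] = 9-8 = 1 → [9, 9, 1, 8, 2, 9, 7]
i=3: nums[3] = 1-8 = -7 → [9, 9, 1, -7, 2, 9, 7]
i=4: nums[4] = (-7)-2 = -9 → [9, 9, 1, -7, -9, 9, 7]
i=5: nums[5] = (-9)-9 = -18 → [9, 9, 1, -7, -9, -18, 7]
i=6: nums[6] = (-18)-7 = -25 → [9, 9, 1, -7, -9, -18, -25]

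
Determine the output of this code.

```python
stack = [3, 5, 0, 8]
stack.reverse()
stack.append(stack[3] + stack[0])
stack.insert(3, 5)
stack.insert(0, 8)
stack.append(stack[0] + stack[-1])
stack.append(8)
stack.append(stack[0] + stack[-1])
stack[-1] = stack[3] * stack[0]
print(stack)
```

[8, 8, 0, 5, 5, 3, 11, 19, 8, 40]

reverse → [8, 0, 5, 3]
append stack[3]+stack[0] = 3+8 = 11 → [8, 0, 5, 3, 11]
insert 5 at 3 → [8, 0, 5, 5, 3, 11]
insert 8 at 0 → [8, 8, 0, 5, 5, 3, 11]
append stack[0]+stack[-1] = 8+11 = 19 → [8, 8, 0, 5, 5, 3, 11, 19]
append 8 → [8, 8, 0, 5, 5, 3, 11, 19, 8]
append stack[0]+stack[-1] = 8+8 = 16 → [8, 8, 0, 5, 5, 3, 11, 19, 8, 16]
stack[-1] = stack[3]*stack[0] = 5*8 = 40 → [8, 8, 0, 5, 5, 3, 11, 19, 8, 40]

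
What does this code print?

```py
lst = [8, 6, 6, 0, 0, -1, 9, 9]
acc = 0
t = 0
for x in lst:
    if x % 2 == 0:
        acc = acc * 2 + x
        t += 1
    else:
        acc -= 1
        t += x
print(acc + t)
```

219

x=8: even, acc = 0*2+8 = 8; t=1
x=6: even, acc = 8*2+6 = 22; t=2
x=6: even, acc = 22*2+6 = 50; t=3
x=0: even, acc = 50*2+0 = 100; t=4
x=0: even, acc = 100*2+0 = 200; t=5
x=-1: not even, acc = 200-1 = 199; t=4
x=9: not even, acc = 199-1 = 198; t=13
x=9: not even, acc = 198-1 = 197; t=22
acc+t = 197+22 = 219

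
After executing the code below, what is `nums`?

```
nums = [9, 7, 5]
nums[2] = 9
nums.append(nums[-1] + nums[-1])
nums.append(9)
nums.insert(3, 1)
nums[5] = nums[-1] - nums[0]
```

nums[2] = 9 → [9, 7, 9]
append nums[-1]+nums[-1] = 9+9 = 18 → [9, 7, 9, 18]
append 9 → [9, 7, 9, 18, 9]
insert 1 at 3 → [9, 7, 9, 1, 18, 9]
nums[5] = nums[-1]-nums[0] = 9-9 = 0 → [9, 7, 9, 1, 18, 0]

[9, 7, 9, 1, 18, 0]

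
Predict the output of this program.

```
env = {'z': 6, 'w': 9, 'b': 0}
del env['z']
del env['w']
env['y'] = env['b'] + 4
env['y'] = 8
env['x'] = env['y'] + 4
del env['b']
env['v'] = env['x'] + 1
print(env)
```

del 'z' → {'w': 9, 'b': 0}
del 'w' → {'b': 0}
env['y'] = env['b']+4 = 4 → {'b': 0, 'y': 4}
env['y'] = 8 → {'b': 0, 'y': 8}
env['x'] = env['y']+4 = 12 → {'b': 0, 'y': 8, 'x': 12}
del 'b' → {'y': 8, 'x': 12}
env['v'] = env['x']+1 = 13 → {'y': 8, 'x': 12, 'v': 13}

{'y': 8, 'x': 12, 'v': 13}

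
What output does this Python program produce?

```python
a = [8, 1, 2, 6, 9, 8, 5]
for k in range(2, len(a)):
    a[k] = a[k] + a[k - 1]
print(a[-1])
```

31

k=2: a[2] = 2+1 = 3 → [8, 1, 3, 6, 9, 8, 5]
k=3: a[3] = 6+3 = 9 → [8, 1, 3, 9, 9, 8, 5]
k=4: a[4] = 9+9 = 18 → [8, 1, 3, 9, 18, 8, 5]
k=5: a[5] = 8+18 = 26 → [8, 1, 3, 9, 18, 26, 5]
k=6: a[6] = 5+26 = 31 → [8, 1, 3, 9, 18, 26, 31]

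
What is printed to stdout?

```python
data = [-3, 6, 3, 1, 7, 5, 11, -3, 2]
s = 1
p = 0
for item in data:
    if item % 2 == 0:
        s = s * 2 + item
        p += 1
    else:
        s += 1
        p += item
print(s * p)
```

782

item=-3: not even, s = 1+1 = 2; p=-3
item=6: even, s = 2*2+6 = 10; p=-2
item=3: not even, s = 10+1 = 11; p=1
item=1: not even, s = 11+1 = 12; p=2
item=7: not even, s = 12+1 = 13; p=9
item=5: not even, s = 13+1 = 14; p=14
item=11: not even, s = 14+1 = 15; p=25
item=-3: not even, s = 15+1 = 16; p=22
item=2: even, s = 16*2+2 = 34; p=23
s*p = 34*23 = 782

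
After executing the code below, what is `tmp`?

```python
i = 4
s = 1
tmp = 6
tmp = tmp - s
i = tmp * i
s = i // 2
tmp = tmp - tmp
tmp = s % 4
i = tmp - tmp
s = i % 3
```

2

tmp = 6-1 = 5
i = 5*4 = 20
s = 20//2 = 10
tmp = 5-5 = 0
tmp = 10%4 = 2
i = 2-2 = 0
s = 0%3 = 0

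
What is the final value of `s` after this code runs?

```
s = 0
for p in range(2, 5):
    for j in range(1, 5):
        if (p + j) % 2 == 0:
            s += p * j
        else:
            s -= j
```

p=2,j=1: odd sum, s = 0-1 = -1
p=2,j=2: even sum, s = (-1)+4 = 3
p=2,j=3: odd sum, s = 3-3 = 0
p=2,j=4: even sum, s = 0+8 = 8
p=3,j=1: even sum, s = 8+3 = 11
p=3,j=2: odd sum, s = 11-2 = 9
p=3,j=3: even sum, s = 9+9 = 18
p=3,j=4: odd sum, s = 18-4 = 14
p=4,j=1: odd sum, s = 14-1 = 13
p=4,j=2: even sum, s = 13+8 = 21
p=4,j=3: odd sum, s = 21-3 = 18
p=4,j=4: even sum, s = 18+16 = 34

34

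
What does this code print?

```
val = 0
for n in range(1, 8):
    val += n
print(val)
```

28

n=1: val = 0+1 = 1
n=2: val = 1+2 = 3
n=3: val = 3+3 = 6
n=4: val = 6+4 = 10
n=5: val = 10+5 = 15
n=6: val = 15+6 = 21
n=7: val = 21+7 = 28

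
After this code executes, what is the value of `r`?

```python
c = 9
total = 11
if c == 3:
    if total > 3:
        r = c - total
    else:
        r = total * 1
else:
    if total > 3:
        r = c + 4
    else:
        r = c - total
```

c=9, total=11
c == 3 is False; total > 3 is True
→ r = c + 4 = 13

13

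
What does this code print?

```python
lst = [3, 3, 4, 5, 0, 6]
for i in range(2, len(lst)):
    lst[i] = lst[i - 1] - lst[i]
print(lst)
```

i=2: lst[2] = 3-4 = -1 → [3, 3, -1, 5, 0, 6]
i=3: lst[3] = (-1)-5 = -6 → [3, 3, -1, -6, 0, 6]
i=4: lst[4] = (-6)-0 = -6 → [3, 3, -1, -6, -6, 6]
i=5: lst[5] = (-6)-6 = -12 → [3, 3, -1, -6, -6, -12]

[3, 3, -1, -6, -6, -12]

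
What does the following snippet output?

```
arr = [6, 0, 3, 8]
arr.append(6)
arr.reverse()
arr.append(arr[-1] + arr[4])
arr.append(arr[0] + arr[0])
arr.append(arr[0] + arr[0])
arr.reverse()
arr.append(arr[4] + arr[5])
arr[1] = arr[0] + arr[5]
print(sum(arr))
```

append 6 → [6, 0, 3, 8, 6]
reverse → [6, 8, 3, 0, 6]
append arr[-1]+arr[4] = 6+6 = 12 → [6, 8, 3, 0, 6, 12]
append arr[0]+arr[0] = 6+6 = 12 → [6, 8, 3, 0, 6, 12, 12]
append arr[0]+arr[0] = 6+6 = 12 → [6, 8, 3, 0, 6, 12, 12, 12]
reverse → [12, 12, 12, 6, 0, 3, 8, 6]
append arr[4]+arr[5] = 0+3 = 3 → [12, 12, 12, 6, 0, 3, 8, 6, 3]
arr[1] = arr[0]+arr[5] = 12+3 = 15 → [12, 15, 12, 6, 0, 3, 8, 6, 3]
sum = 65

65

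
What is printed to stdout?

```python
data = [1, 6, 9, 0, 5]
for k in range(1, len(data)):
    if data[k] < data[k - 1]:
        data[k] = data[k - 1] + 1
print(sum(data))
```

37

k=1: 6>=1, unchanged → [1, 6, 9, 0, 5]
k=2: 9>=6, unchanged → [1, 6, 9, 0, 5]
k=3: 0<9, data[3] = 9+1 = 10 → [1, 6, 9, 10, 5]
k=4: 5<10, data[4] = 10+1 = 11 → [1, 6, 9, 10, 11]
sum = 37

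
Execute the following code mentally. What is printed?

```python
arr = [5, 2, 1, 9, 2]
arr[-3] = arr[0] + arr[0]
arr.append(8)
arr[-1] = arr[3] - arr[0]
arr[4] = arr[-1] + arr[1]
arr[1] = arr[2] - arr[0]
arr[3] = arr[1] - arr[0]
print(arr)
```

[5, 5, 10, 0, 6, 4]

arr[-3] = arr[0]+arr[0] = 5+5 = 10 → [5, 2, 10, 9, 2]
append 8 → [5, 2, 10, 9, 2, 8]
arr[-1] = arr[3]-arr[0] = 9-5 = 4 → [5, 2, 10, 9, 2, 4]
arr[4] = arr[-1]+arr[1] = 4+2 = 6 → [5, 2, 10, 9, 6, 4]
arr[1] = arr[2]-arr[0] = 10-5 = 5 → [5, 5, 10, 9, 6, 4]
arr[3] = arr[1]-arr[0] = 5-5 = 0 → [5, 5, 10, 0, 6, 4]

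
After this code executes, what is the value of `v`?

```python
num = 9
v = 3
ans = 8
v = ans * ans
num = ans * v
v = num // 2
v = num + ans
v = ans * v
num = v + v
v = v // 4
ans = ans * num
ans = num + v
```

1040

v = 8*8 = 64
num = 8*64 = 512
v = 512//2 = 256
v = 512+8 = 520
v = 8*520 = 4160
num = 4160+4160 = 8320
v = 4160//4 = 1040
ans = 8*8320 = 66560
ans = 8320+1040 = 9360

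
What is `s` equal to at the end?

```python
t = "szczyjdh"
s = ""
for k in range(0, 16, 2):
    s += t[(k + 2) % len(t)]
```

'cydscyds'

k=0: add t[2]='c' → 'c'
k=2: add t[4]='y' → 'cy'
k=4: add t[6]='d' → 'cyd'
k=6: add t[0]='s' → 'cyds'
k=8: add t[2]='c' → 'cydsc'
k=10: add t[4]='y' → 'cydscy'
k=12: add t[6]='d' → 'cydscyd'
k=14: add t[0]='s' → 'cydscyds'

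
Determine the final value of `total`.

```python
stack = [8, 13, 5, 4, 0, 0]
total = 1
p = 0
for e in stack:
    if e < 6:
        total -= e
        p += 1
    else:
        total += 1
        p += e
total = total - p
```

e=8: not <6, total = 1+1 = 2; p=8
e=13: not <6, total = 2+1 = 3; p=21
e=5: <6, total = 3-5 = -2; p=22
e=4: <6, total = (-2)-4 = -6; p=23
e=0: <6, total = (-6)-0 = -6; p=24
e=0: <6, total = (-6)-0 = -6; p=25
total-p = (-6)-25 = -31

-31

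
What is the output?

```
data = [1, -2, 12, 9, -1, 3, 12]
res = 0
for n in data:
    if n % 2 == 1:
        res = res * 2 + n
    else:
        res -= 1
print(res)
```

n=1: odd, res = 0*2+1 = 1
n=-2: not odd, res = 1-1 = 0
n=12: not odd, res = 0-1 = -1
n=9: odd, res = (-1)*2+9 = 7
n=-1: odd, res = 7*2+(-1) = 13
n=3: odd, res = 13*2+3 = 29
n=12: not odd, res = 29-1 = 28

28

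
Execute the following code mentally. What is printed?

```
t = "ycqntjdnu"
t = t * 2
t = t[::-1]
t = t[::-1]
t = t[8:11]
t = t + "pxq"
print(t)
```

repeat ×2 → 'ycqntjdnuycqntjdnu'
reverse → 'undjtnqcyundjtnqcy'
reverse → 'ycqntjdnuycqntjdnu'
slice [8:11] → 'uyc'
+ 'pxq' → 'uycpxq'

uycpxq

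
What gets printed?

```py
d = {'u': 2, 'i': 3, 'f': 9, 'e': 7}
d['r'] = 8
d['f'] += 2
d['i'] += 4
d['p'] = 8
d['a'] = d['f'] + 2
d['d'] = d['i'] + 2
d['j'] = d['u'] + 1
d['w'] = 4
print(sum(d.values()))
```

d['r'] = 8 → {'u': 2, 'i': 3, 'f': 9, 'e': 7, 'r': 8}
d['f'] = 9+2 = 11 → {'u': 2, 'i': 3, 'f': 11, 'e': 7, 'r': 8}
d['i'] = 3+4 = 7 → {'u': 2, 'i': 7, 'f': 11, 'e': 7, 'r': 8}
d['p'] = 8 → {'u': 2, 'i': 7, 'f': 11, 'e': 7, 'r': 8, 'p': 8}
d['a'] = d['f']+2 = 13 → {'u': 2, 'i': 7, 'f': 11, 'e': 7, 'r': 8, 'p': 8, 'a': 13}
d['d'] = d['i']+2 = 9 → {'u': 2, 'i': 7, 'f': 11, 'e': 7, 'r': 8, 'p': 8, 'a': 13, 'd': 9}
d['j'] = d['u']+1 = 3 → {'u': 2, 'i': 7, 'f': 11, 'e': 7, 'r': 8, 'p': 8, 'a': 13, 'd': 9, 'j': 3}
d['w'] = 4 → {'u': 2, 'i': 7, 'f': 11, 'e': 7, 'r': 8, 'p': 8, 'a': 13, 'd': 9, 'j': 3, 'w': 4}
sum of values = 72

72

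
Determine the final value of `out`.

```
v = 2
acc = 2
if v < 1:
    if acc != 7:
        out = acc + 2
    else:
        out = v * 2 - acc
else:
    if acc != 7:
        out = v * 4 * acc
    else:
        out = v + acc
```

16

v=2, acc=2
v < 1 is False; acc != 7 is True
→ out = v * 4 * acc = 16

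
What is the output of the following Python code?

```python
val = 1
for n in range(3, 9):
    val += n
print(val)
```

34

n=3: val = 1+3 = 4
n=4: val = 4+4 = 8
n=5: val = 8+5 = 13
n=6: val = 13+6 = 19
n=7: val = 19+7 = 26
n=8: val = 26+8 = 34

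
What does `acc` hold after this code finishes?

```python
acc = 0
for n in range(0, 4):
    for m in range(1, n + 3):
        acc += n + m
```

n=0,m=1: acc = 0+1 = 1
n=0,m=2: acc = 1+2 = 3
n=1,m=1: acc = 3+2 = 5
n=1,m=2: acc = 5+3 = 8
n=1,m=3: acc = 8+4 = 12
n=2,m=1: acc = 12+3 = 15
n=2,m=2: acc = 15+4 = 19
n=2,m=3: acc = 19+5 = 24
n=2,m=4: acc = 24+6 = 30
n=3,m=1: acc = 30+4 = 34
n=3,m=2: acc = 34+5 = 39
n=3,m=3: acc = 39+6 = 45
n=3,m=4: acc = 45+7 = 52
n=3,m=5: acc = 52+8 = 60

60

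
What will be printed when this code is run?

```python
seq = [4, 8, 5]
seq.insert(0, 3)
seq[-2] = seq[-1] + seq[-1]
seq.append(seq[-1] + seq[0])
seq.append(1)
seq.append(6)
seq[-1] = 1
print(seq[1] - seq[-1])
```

3

insert 3 at 0 → [3, 4, 8, 5]
seq[-2] = seq[-1]+seq[-1] = 5+5 = 10 → [3, 4, 10, 5]
append seq[-1]+seq[0] = 5+3 = 8 → [3, 4, 10, 5, 8]
append 1 → [3, 4, 10, 5, 8, 1]
append 6 → [3, 4, 10, 5, 8, 1, 6]
seq[-1] = 1 → [3, 4, 10, 5, 8, 1, 1]
seq[1]-seq[-1] = 4-1 = 3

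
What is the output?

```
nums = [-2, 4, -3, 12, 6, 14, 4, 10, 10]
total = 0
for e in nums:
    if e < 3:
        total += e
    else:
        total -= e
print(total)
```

-65

e=-2: <3, total = 0+(-2) = -2
e=4: not <3, total = (-2)-4 = -6
e=-3: <3, total = (-6)+(-3) = -9
e=12: not <3, total = (-9)-12 = -21
e=6: not <3, total = (-21)-6 = -27
e=14: not <3, total = (-27)-14 = -41
e=4: not <3, total = (-41)-4 = -45
e=10: not <3, total = (-45)-10 = -55
e=10: not <3, total = (-55)-10 = -65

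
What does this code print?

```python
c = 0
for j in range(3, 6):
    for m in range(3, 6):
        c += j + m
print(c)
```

72

j=3,m=3: c = 0+6 = 6
j=3,m=4: c = 6+7 = 13
j=3,m=5: c = 13+8 = 21
j=4,m=3: c = 21+7 = 28
j=4,m=4: c = 28+8 = 36
j=4,m=5: c = 36+9 = 45
j=5,m=3: c = 45+8 = 53
j=5,m=4: c = 53+9 = 62
j=5,m=5: c = 62+10 = 72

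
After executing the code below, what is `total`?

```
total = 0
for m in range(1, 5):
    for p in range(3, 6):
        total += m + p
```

m=1,p=3: total = 0+4 = 4
m=1,p=4: total = 4+5 = 9
m=1,p=5: total = 9+6 = 15
m=2,p=3: total = 15+5 = 20
m=2,p=4: total = 20+6 = 26
m=2,p=5: total = 26+7 = 33
m=3,p=3: total = 33+6 = 39
m=3,p=4: total = 39+7 = 46
m=3,p=5: total = 46+8 = 54
m=4,p=3: total = 54+7 = 61
m=4,p=4: total = 61+8 = 69
m=4,p=5: total = 69+9 = 78

78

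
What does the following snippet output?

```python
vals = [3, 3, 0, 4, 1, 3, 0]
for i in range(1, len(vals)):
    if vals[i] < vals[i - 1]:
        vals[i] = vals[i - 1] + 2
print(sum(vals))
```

51

i=1: 3>=3, unchanged → [3, 3, 0, 4, 1, 3, 0]
i=2: 0<3, vals[2] = 3+2 = 5 → [3, 3, 5, 4, 1, 3, 0]
i=3: 4<5, vals[3] = 5+2 = 7 → [3, 3, 5, 7, 1, 3, 0]
i=4: 1<7, vals[4] = 7+2 = 9 → [3, 3, 5, 7, 9, 3, 0]
i=5: 3<9, vals[5] = 9+2 = 11 → [3, 3, 5, 7, 9, 11, 0]
i=6: 0<11, vals[6] = 11+2 = 13 → [3, 3, 5, 7, 9, 11, 13]
sum = 51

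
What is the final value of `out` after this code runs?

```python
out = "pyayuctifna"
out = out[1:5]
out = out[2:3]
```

slice [1:5] → 'yayu'
slice [2:3] → 'y'

'y'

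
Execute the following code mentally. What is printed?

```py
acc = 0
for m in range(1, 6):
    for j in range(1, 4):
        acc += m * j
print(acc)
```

90

m=1,j=1: acc = 0+1 = 1
m=1,j=2: acc = 1+2 = 3
m=1,j=3: acc = 3+3 = 6
m=2,j=1: acc = 6+2 = 8
m=2,j=2: acc = 8+4 = 12
m=2,j=3: acc = 12+6 = 18
m=3,j=1: acc = 18+3 = 21
m=3,j=2: acc = 21+6 = 27
m=3,j=3: acc = 27+9 = 36
m=4,j=1: acc = 36+4 = 40
m=4,j=2: acc = 40+8 = 48
m=4,j=3: acc = 48+12 = 60
m=5,j=1: acc = 60+5 = 65
m=5,j=2: acc = 65+10 = 75
m=5,j=3: acc = 75+15 = 90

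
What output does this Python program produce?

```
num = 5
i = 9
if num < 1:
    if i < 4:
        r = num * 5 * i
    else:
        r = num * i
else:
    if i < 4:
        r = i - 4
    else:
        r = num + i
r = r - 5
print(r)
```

9

num=5, i=9
num < 1 is False; i < 4 is False
→ r = num + i = 14
r = 14-5 = 9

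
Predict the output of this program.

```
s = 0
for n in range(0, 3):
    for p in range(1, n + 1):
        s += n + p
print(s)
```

n=1,p=1: s = 0+2 = 2
n=2,p=1: s = 2+3 = 5
n=2,p=2: s = 5+4 = 9

9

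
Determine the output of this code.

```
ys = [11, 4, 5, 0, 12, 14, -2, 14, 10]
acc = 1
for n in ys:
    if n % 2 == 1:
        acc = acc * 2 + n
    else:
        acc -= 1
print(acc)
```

23

n=11: odd, acc = 1*2+11 = 13
n=4: not odd, acc = 13-1 = 12
n=5: odd, acc = 12*2+5 = 29
n=0: not odd, acc = 29-1 = 28
n=12: not odd, acc = 28-1 = 27
n=14: not odd, acc = 27-1 = 26
n=-2: not odd, acc = 26-1 = 25
n=14: not odd, acc = 25-1 = 24
n=10: not odd, acc = 24-1 = 23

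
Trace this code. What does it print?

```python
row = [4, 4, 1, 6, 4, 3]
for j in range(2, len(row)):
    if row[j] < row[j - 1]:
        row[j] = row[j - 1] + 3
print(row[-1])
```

16

j=2: 1<4, row[2] = 4+3 = 7 → [4, 4, 7, 6, 4, 3]
j=3: 6<7, row[3] = 7+3 = 10 → [4, 4, 7, 10, 4, 3]
j=4: 4<10, row[4] = 10+3 = 13 → [4, 4, 7, 10, 13, 3]
j=5: 3<13, row[5] = 13+3 = 16 → [4, 4, 7, 10, 13, 16]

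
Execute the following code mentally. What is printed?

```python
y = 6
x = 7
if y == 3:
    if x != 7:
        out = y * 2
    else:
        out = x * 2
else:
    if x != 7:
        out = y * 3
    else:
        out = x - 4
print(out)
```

y=6, x=7
y == 3 is False; x != 7 is False
→ out = x - 4 = 3

3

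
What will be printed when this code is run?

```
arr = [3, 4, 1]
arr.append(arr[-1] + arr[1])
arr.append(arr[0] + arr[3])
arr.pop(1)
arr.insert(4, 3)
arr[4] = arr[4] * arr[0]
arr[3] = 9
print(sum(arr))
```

append arr[-1]+arr[1] = 1+4 = 5 → [3, 4, 1, 5]
append arr[0]+arr[3] = 3+5 = 8 → [3, 4, 1, 5, 8]
pop(1) removes 4 → [3, 1, 5, 8]
insert 3 at 4 → [3, 1, 5, 8, 3]
arr[4] = arr[4]*arr[0] = 3*3 = 9 → [3, 1, 5, 8, 9]
arr[3] = 9 → [3, 1, 5, 9, 9]
sum = 27

27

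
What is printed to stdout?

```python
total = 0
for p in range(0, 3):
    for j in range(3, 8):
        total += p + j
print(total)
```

p=0,j=3: total = 0+3 = 3
p=0,j=4: total = 3+4 = 7
p=0,j=5: total = 7+5 = 12
p=0,j=6: total = 12+6 = 18
p=0,j=7: total = 18+7 = 25
p=1,j=3: total = 25+4 = 29
p=1,j=4: total = 29+5 = 34
p=1,j=5: total = 34+6 = 40
p=1,j=6: total = 40+7 = 47
p=1,j=7: total = 47+8 = 55
p=2,j=3: total = 55+5 = 60
p=2,j=4: total = 60+6 = 66
p=2,j=5: total = 66+7 = 73
p=2,j=6: total = 73+8 = 81
p=2,j=7: total = 81+9 = 90

90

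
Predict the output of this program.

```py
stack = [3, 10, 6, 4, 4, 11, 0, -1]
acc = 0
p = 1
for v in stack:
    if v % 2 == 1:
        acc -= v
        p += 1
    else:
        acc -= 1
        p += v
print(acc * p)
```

v=3: odd, acc = 0-3 = -3; p=2
v=10: not odd, acc = (-3)-1 = -4; p=12
v=6: not odd, acc = (-4)-1 = -5; p=18
v=4: not odd, acc = (-5)-1 = -6; p=22
v=4: not odd, acc = (-6)-1 = -7; p=26
v=11: odd, acc = (-7)-11 = -18; p=27
v=0: not odd, acc = (-18)-1 = -19; p=27
v=-1: odd, acc = (-19)-(-1) = -18; p=28
acc*p = (-18)*28 = -504

-504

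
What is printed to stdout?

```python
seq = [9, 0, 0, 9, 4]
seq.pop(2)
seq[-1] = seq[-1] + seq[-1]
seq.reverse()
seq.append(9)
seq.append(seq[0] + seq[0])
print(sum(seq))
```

pop(2) removes 0 → [9, 0, 9, 4]
seq[-1] = seq[-1]+seq[-1] = 4+4 = 8 → [9, 0, 9, 8]
reverse → [8, 9, 0, 9]
append 9 → [8, 9, 0, 9, 9]
append seq[0]+seq[0] = 8+8 = 16 → [8, 9, 0, 9, 9, 16]
sum = 51

51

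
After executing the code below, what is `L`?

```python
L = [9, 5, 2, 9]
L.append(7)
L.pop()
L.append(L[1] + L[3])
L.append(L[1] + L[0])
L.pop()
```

append 7 → [9, 5, 2, 9, 7]
pop() removes 7 → [9, 5, 2, 9]
append L[1]+L[3] = 5+9 = 14 → [9, 5, 2, 9, 14]
append L[1]+L[0] = 5+9 = 14 → [9, 5, 2, 9, 14, 14]
pop() removes 14 → [9, 5, 2, 9, 14]

[9, 5, 2, 9, 14]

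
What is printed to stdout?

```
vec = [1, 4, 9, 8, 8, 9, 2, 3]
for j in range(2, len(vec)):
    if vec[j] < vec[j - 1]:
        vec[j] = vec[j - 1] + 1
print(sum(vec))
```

74

j=2: 9>=4, unchanged → [1, 4, 9, 8, 8, 9, 2, 3]
j=3: 8<9, vec[3] = 9+1 = 10 → [1, 4, 9, 10, 8, 9, 2, 3]
j=4: 8<10, vec[4] = 10+1 = 11 → [1, 4, 9, 10, 11, 9, 2, 3]
j=5: 9<11, vec[5] = 11+1 = 12 → [1, 4, 9, 10, 11, 12, 2, 3]
j=6: 2<12, vec[6] = 12+1 = 13 → [1, 4, 9, 10, 11, 12, 13, 3]
j=7: 3<13, vec[7] = 13+1 = 14 → [1, 4, 9, 10, 11, 12, 13, 14]
sum = 74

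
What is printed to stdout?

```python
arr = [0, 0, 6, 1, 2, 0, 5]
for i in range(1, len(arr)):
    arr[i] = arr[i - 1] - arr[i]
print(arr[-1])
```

i=1: arr[1] = 0-0 = 0 → [0, 0, 6, 1, 2, 0, 5]
i=2: arr[2] = 0-6 = -6 → [0, 0, -6, 1, 2, 0, 5]
i=3: arr[3] = (-6)-1 = -7 → [0, 0, -6, -7, 2, 0, 5]
i=4: arr[4] = (-7)-2 = -9 → [0, 0, -6, -7, -9, 0, 5]
i=5: arr[5] = (-9)-0 = -9 → [0, 0, -6, -7, -9, -9, 5]
i=6: arr[6] = (-9)-5 = -14 → [0, 0, -6, -7, -9, -9, -14]

-14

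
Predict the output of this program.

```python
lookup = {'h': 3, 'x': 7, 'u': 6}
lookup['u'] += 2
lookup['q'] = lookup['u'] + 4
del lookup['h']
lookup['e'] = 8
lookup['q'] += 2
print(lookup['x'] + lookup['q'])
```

21

lookup['u'] = 6+2 = 8 → {'h': 3, 'x': 7, 'u': 8}
lookup['q'] = lookup['u']+4 = 12 → {'h': 3, 'x': 7, 'u': 8, 'q': 12}
del 'h' → {'x': 7, 'u': 8, 'q': 12}
lookup['e'] = 8 → {'x': 7, 'u': 8, 'q': 12, 'e': 8}
lookup['q'] = 12+2 = 14 → {'x': 7, 'u': 8, 'q': 14, 'e': 8}
lookup['x']+lookup['q'] = 7+14 = 21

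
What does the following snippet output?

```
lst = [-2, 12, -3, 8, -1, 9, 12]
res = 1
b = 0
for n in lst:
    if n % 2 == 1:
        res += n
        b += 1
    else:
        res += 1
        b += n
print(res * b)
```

n=-2: not odd, res = 1+1 = 2; b=-2
n=12: not odd, res = 2+1 = 3; b=10
n=-3: odd, res = 3+(-3) = 0; b=11
n=8: not odd, res = 0+1 = 1; b=19
n=-1: odd, res = 1+(-1) = 0; b=20
n=9: odd, res = 0+9 = 9; b=21
n=12: not odd, res = 9+1 = 10; b=33
res*b = 10*33 = 330

330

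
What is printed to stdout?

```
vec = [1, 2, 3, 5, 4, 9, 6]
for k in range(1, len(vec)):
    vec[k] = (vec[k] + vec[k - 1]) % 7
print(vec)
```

k=1: vec[1] = (2+1)%7 = 3 → [1, 3, 3, 5, 4, 9, 6]
k=2: vec[2] = (3+3)%7 = 6 → [1, 3, 6, 5, 4, 9, 6]
k=3: vec[3] = (5+6)%7 = 4 → [1, 3, 6, 4, 4, 9, 6]
k=4: vec[4] = (4+4)%7 = 1 → [1, 3, 6, 4, 1, 9, 6]
k=5: vec[5] = (9+1)%7 = 3 → [1, 3, 6, 4, 1, 3, 6]
k=6: vec[6] = (6+3)%7 = 2 → [1, 3, 6, 4, 1, 3, 2]

[1, 3, 6, 4, 1, 3, 2]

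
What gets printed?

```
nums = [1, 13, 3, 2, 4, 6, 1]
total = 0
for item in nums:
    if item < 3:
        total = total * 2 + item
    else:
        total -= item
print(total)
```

-75

item=1: <3, total = 0*2+1 = 1
item=13: not <3, total = 1-13 = -12
item=3: not <3, total = (-12)-3 = -15
item=2: <3, total = (-15)*2+2 = -28
item=4: not <3, total = (-28)-4 = -32
item=6: not <3, total = (-32)-6 = -38
item=1: <3, total = (-38)*2+1 = -75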